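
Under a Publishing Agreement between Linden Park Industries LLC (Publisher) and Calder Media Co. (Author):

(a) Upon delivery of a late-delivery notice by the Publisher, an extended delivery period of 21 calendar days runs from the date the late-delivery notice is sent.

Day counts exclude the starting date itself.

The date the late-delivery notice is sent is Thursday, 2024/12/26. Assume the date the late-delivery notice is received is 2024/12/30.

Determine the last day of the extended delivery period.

Adding 21 calendar days to 2024/12/26 gives 2025/01/16, which is the last day of the extended delivery period.

2025/01/16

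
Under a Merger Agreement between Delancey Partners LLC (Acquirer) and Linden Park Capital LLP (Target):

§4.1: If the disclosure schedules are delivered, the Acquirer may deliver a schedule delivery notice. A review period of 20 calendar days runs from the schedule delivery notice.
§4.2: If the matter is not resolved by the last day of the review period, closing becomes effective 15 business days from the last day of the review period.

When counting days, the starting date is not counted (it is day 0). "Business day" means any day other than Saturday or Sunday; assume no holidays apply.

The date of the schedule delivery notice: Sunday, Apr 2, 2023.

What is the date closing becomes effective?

Adding 20 calendar days to Apr 2, 2023 gives Apr 22, 2023, which is the last day of the review period.
The date closing becomes effective: counting 15 business days from Saturday, Apr 22, 2023 (Apr 24, Apr 25, Apr 26, Apr 27, …, May 10, May 11, May 12, skipping weekends) reaches Friday, May 12, 2023.

May 12, 2023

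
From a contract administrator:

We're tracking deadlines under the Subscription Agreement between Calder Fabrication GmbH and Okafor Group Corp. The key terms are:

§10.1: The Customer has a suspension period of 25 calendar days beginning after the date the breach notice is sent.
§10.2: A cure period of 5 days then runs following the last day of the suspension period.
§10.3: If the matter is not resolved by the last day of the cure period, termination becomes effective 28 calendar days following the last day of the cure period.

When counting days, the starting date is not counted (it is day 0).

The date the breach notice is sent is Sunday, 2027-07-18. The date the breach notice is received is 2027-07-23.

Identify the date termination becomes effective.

The last day of the suspension period: 2027-07-18 + 25 days = 2027-08-12.
The last day of the cure period: 5 calendar days after 2027-08-12 is 2027-08-17.
The date termination becomes effective: 28 calendar days after 2027-08-17 is 2027-09-14.

2027-09-14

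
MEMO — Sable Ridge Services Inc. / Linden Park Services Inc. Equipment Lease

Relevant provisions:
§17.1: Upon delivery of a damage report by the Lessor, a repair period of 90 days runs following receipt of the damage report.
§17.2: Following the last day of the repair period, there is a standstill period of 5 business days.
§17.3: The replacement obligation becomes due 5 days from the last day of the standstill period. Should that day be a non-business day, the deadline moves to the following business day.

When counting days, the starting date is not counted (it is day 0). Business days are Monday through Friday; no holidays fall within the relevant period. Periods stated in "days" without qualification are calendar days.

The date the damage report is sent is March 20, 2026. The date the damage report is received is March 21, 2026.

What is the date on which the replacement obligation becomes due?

July 1, 2026

Adding 90 calendar days to March 21, 2026 gives June 19, 2026, which is the last day of the repair period.
The last day of the standstill period: 5 business days after Friday, June 19, 2026, skipping weekends — Jun 22, Jun 23, Jun 24, Jun 25, Jun 26 — lands on Friday, June 26, 2026.
The date on which the replacement obligation becomes due: June 26, 2026 + 5 days = July 1, 2026. July 1, 2026 is a Wednesday, so no roll-forward applies.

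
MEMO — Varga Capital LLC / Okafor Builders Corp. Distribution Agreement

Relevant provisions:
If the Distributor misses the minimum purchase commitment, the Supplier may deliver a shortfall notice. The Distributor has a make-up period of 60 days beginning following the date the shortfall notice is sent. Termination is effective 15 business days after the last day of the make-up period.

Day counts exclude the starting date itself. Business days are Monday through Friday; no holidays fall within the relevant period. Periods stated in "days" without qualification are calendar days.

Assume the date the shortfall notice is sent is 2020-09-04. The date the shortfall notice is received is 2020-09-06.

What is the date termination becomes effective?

The last day of the make-up period: 60 calendar days after 2020-09-04 is 2020-11-03.
The date termination becomes effective: counting 15 business days from Tuesday, 2020-11-03 (Nov 4, Nov 5, Nov 6, Nov 9, …, Nov 20, Nov 23, Nov 24, skipping weekends) reaches Tuesday, 2020-11-24.

2020-11-24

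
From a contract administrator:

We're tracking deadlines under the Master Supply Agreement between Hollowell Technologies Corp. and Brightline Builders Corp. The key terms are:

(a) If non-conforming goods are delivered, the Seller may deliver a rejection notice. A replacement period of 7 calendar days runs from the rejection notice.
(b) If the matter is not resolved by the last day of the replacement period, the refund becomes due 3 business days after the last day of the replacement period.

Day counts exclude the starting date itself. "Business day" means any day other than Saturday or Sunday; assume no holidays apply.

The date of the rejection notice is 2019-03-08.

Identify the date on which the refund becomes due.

The last day of the replacement period: 7 calendar days after 2019-03-08 is 2019-03-15.
The date on which the refund becomes due: 3 business days after Friday, 2019-03-15, skipping weekends — Mar 18, Mar 19, Mar 20 — lands on Wednesday, 2019-03-20.

2019-03-20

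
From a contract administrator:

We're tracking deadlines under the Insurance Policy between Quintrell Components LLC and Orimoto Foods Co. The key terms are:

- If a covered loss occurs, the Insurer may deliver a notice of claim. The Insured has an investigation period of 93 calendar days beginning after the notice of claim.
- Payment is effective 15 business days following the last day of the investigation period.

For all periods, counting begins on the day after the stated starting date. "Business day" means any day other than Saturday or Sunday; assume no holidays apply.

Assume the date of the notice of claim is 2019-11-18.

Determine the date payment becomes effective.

2020-03-11

The last day of the investigation period: 2019-11-18 + 93 days = 2020-02-19.
The date payment becomes effective: 15 business days after Wednesday, 2020-02-19, skipping weekends — Feb 20, Feb 21, Feb 24, Feb 25, …, Mar 9, Mar 10, Mar 11 — lands on Wednesday, 2020-03-11.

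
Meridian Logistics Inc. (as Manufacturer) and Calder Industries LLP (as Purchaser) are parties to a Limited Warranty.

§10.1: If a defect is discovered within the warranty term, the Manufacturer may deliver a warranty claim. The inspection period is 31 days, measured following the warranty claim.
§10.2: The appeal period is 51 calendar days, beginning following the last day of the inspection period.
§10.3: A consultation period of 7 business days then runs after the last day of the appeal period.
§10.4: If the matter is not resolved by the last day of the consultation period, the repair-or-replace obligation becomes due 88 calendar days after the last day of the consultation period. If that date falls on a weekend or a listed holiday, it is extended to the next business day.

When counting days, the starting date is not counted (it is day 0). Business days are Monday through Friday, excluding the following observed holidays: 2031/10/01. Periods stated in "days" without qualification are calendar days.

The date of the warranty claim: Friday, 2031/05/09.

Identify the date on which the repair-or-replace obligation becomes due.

The last day of the inspection period: 31 calendar days after 2031/05/09 is 2031/06/09.
The last day of the appeal period: 51 calendar days after 2031/06/09 is 2031/07/30.
The last day of the consultation period: 7 business days after Wednesday, 2031/07/30, skipping weekends — Jul 31, Aug 1, Aug 4, Aug 5, Aug 6, Aug 7, Aug 8 — lands on Friday, 2031/08/08.
The date on which the repair-or-replace obligation becomes due: 2031/08/08 + 88 days = 2031/11/04. 2031/11/04 is a Tuesday and is not a listed holiday, so no roll-forward applies.

2031/11/04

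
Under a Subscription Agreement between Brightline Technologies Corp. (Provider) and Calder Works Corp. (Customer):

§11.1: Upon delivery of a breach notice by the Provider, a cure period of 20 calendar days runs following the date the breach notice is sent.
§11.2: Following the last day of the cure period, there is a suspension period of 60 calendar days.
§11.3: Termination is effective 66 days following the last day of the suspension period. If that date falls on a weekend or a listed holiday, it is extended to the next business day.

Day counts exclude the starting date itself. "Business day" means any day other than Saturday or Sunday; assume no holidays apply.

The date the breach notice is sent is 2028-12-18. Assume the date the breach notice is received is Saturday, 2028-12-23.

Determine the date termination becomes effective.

The last day of the cure period: 2028-12-18 + 20 days = 2029-01-07.
The last day of the suspension period: 60 calendar days after 2029-01-07 is 2029-03-08.
The date termination becomes effective: 2029-03-08 + 66 days = 2029-05-13. That falls on a Sunday, so it rolls to the next business day, Monday, 2029-05-14.

2029-05-14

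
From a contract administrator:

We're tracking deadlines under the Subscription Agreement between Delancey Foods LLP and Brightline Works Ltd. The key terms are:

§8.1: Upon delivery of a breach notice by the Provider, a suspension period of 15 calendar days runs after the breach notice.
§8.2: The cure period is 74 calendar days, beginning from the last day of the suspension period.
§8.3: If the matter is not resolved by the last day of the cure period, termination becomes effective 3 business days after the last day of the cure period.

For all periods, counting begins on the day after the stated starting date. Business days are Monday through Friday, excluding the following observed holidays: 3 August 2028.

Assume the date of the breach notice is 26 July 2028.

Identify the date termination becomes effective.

Adding 15 calendar days to 26 July 2028 gives 10 August 2028, which is the last day of the suspension period.
The last day of the cure period: 10 August 2028 + 74 days = 23 October 2028.
The date termination becomes effective: counting 3 business days from Monday, 23 October 2028 (Oct 24, Oct 25, Oct 26, skipping weekends) reaches Thursday, 26 October 2028.

26 October 2028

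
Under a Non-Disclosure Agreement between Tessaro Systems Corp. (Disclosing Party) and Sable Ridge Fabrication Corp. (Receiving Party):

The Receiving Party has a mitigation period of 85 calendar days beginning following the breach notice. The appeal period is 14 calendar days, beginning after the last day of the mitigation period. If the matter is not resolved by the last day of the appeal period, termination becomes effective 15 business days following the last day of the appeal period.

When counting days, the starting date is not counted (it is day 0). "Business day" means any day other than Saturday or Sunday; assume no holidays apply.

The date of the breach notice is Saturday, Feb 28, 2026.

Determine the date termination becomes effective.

Jun 26, 2026

The last day of the mitigation period: Feb 28, 2026 + 85 days = May 24, 2026.
The last day of the appeal period: May 24, 2026 + 14 days = Jun 7, 2026.
From Sunday, Jun 7, 2026, 15 business days (Jun 8, Jun 9, Jun 10, Jun 11, …, Jun 24, Jun 25, Jun 26, skipping weekends) brings us to Friday, Jun 26, 2026, which is the date termination becomes effective.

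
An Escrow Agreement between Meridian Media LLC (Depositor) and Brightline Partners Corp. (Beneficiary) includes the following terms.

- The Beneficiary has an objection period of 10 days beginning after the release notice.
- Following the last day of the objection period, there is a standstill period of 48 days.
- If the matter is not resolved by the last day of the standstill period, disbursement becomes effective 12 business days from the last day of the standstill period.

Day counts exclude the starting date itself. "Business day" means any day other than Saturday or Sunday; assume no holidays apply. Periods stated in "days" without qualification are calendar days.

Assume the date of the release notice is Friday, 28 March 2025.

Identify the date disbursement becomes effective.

10 June 2025

The last day of the objection period: 28 March 2025 + 10 days = 7 April 2025.
Adding 48 calendar days to 7 April 2025 gives 25 May 2025, which is the last day of the standstill period.
The date disbursement becomes effective: 12 business days after Sunday, 25 May 2025, skipping weekends — May 26, May 27, May 28, May 29, …, Jun 6, Jun 9, Jun 10 — lands on Tuesday, 10 June 2025.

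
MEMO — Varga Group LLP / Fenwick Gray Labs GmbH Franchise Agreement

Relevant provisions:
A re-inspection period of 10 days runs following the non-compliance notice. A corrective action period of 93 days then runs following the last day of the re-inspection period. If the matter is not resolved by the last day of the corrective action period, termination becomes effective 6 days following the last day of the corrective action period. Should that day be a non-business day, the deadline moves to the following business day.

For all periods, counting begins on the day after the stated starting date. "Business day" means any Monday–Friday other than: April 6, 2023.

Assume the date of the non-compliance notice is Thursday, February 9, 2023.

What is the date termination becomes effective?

The last day of the re-inspection period: 10 calendar days after February 9, 2023 is February 19, 2023.
The last day of the corrective action period: February 19, 2023 + 93 days = May 23, 2023.
The date termination becomes effective: 6 calendar days after May 23, 2023 is May 29, 2023. May 29, 2023 is a Monday and is not a listed holiday, so no roll-forward applies.

May 29, 2023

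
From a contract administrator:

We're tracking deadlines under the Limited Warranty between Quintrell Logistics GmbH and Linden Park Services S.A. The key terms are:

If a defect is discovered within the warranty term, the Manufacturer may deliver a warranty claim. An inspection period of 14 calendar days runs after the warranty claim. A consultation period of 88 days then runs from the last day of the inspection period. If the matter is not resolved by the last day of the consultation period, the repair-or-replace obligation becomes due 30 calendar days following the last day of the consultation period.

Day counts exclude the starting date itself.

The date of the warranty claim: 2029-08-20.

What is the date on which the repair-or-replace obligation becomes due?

The last day of the inspection period: 2029-08-20 + 14 days = 2029-09-03.
The last day of the consultation period: 88 calendar days after 2029-09-03 is 2029-11-30.
Adding 30 calendar days to 2029-11-30 gives 2029-12-30, which is the date on which the repair-or-replace obligation becomes due.

2029-12-30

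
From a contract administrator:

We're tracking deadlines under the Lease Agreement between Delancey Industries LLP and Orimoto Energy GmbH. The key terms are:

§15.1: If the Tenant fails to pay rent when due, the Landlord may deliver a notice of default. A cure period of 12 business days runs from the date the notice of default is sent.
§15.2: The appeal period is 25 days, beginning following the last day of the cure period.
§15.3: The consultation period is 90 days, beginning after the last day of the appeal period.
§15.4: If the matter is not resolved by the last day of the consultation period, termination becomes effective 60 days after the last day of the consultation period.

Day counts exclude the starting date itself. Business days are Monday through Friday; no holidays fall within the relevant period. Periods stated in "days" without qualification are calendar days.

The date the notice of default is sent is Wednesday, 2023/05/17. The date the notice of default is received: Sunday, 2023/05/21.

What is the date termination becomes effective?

2023/11/24

The last day of the cure period: 12 business days after Wednesday, 2023/05/17, skipping weekends — May 18, May 19, May 22, May 23, …, May 31, Jun 1, Jun 2 — lands on Friday, 2023/06/02.
The last day of the appeal period: 2023/06/02 + 25 days = 2023/06/27.
The last day of the consultation period: 90 calendar days after 2023/06/27 is 2023/09/25.
The date termination becomes effective: 60 calendar days after 2023/09/25 is 2023/11/24.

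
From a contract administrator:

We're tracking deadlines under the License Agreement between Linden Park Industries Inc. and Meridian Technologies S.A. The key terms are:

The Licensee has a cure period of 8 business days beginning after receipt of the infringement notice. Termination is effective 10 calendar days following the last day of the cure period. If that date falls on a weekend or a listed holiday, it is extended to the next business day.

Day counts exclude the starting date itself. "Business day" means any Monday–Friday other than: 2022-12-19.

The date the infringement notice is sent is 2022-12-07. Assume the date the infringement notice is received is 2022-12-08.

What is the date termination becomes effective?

From Thursday, 2022-12-08, 8 business days (Dec 9, Dec 12, Dec 13, Dec 14, Dec 15, Dec 16, Dec 20, Dec 21, skipping weekends and the listed holiday on Dec 19) brings us to Wednesday, 2022-12-21, which is the last day of the cure period.
The date termination becomes effective: 10 calendar days after 2022-12-21 is 2022-12-31. That falls on a Saturday, so it rolls to the next business day, Monday, 2023-01-02.

2023-01-02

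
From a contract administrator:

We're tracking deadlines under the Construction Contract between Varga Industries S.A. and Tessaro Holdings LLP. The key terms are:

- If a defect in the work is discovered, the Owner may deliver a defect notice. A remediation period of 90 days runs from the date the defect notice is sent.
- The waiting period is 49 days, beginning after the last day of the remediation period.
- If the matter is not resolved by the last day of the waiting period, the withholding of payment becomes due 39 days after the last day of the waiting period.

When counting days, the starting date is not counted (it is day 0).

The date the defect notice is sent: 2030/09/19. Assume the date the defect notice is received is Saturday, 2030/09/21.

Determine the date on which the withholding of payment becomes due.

Adding 90 calendar days to 2030/09/19 gives 2030/12/18, which is the last day of the remediation period.
The last day of the waiting period: 2030/12/18 + 49 days = 2031/02/05.
The date on which the withholding of payment becomes due: 2031/02/05 + 39 days = 2031/03/16.

2031/03/16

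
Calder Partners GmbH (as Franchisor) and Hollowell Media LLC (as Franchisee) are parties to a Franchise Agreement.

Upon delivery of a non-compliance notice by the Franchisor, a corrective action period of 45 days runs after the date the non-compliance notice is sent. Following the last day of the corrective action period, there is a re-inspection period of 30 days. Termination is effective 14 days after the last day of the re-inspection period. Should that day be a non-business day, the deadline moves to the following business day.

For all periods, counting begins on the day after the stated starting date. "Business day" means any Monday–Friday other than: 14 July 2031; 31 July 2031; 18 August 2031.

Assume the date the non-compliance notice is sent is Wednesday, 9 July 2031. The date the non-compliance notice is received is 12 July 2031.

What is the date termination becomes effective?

6 October 2031

The last day of the corrective action period: 9 July 2031 + 45 days = 23 August 2031.
The last day of the re-inspection period: 30 calendar days after 23 August 2031 is 22 September 2031.
The date termination becomes effective: 22 September 2031 + 14 days = 6 October 2031. 6 October 2031 is a Monday and is not a listed holiday, so no roll-forward applies.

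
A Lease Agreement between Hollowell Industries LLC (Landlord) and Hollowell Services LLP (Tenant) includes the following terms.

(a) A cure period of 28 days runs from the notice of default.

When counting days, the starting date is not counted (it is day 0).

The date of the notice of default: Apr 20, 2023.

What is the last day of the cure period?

Adding 28 calendar days to Apr 20, 2023 gives May 18, 2023, which is the last day of the cure period.

May 18, 2023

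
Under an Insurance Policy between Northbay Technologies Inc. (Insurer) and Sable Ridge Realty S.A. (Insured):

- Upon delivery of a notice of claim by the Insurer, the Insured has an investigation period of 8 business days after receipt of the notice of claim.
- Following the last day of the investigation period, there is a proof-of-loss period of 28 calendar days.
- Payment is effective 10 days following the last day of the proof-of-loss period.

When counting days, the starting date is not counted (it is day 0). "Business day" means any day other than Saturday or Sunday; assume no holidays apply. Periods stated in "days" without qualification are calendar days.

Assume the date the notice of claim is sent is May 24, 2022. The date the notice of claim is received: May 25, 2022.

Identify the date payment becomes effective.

The last day of the investigation period: counting 8 business days from Wednesday, May 25, 2022 (May 26, May 27, May 30, May 31, Jun 1, Jun 2, Jun 3, Jun 6, skipping weekends) reaches Monday, June 6, 2022.
The last day of the proof-of-loss period: June 6, 2022 + 28 days = July 4, 2022.
The date payment becomes effective: 10 calendar days after July 4, 2022 is July 14, 2022.

July 14, 2022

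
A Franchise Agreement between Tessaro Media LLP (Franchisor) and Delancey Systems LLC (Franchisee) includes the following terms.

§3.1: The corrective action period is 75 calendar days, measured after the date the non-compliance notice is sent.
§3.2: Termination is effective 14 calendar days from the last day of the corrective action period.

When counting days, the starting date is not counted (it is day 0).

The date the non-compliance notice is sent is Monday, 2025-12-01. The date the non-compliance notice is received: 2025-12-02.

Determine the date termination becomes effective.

Adding 75 calendar days to 2025-12-01 gives 2026-02-14, which is the last day of the corrective action period.
The date termination becomes effective: 2026-02-14 + 14 days = 2026-02-28.

2026-02-28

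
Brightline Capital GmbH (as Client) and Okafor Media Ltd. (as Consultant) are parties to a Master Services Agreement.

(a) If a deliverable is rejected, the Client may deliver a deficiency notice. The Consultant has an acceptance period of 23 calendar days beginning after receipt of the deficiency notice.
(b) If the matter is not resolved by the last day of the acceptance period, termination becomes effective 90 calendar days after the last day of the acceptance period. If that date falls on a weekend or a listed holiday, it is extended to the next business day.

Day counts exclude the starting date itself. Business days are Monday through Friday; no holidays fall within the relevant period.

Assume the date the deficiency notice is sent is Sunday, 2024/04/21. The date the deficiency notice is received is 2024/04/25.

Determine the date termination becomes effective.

The last day of the acceptance period: 2024/04/25 + 23 days = 2024/05/18.
The date termination becomes effective: 2024/05/18 + 90 days = 2024/08/16. 2024/08/16 is a Friday, so no roll-forward applies.

2024/08/16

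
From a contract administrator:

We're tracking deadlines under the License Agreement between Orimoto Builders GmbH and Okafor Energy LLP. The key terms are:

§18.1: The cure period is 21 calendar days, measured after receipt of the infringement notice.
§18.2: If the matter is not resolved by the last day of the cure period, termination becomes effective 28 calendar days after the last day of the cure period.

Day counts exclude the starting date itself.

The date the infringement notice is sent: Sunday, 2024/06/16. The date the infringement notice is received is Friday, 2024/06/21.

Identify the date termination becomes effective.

Adding 21 calendar days to 2024/06/21 gives 2024/07/12, which is the last day of the cure period.
Adding 28 calendar days to 2024/07/12 gives 2024/08/09, which is the date termination becomes effective.

2024/08/09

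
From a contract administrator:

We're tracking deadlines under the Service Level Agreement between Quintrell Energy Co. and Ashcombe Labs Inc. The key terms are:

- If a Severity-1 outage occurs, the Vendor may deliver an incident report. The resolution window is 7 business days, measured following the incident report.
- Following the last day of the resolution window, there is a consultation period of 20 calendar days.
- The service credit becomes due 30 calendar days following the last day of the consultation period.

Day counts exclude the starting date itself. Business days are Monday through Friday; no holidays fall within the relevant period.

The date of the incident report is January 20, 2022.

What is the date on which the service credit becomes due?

The last day of the resolution window: 7 business days after Thursday, January 20, 2022, skipping weekends — Jan 21, Jan 24, Jan 25, Jan 26, Jan 27, Jan 28, Jan 31 — lands on Monday, January 31, 2022.
Adding 20 calendar days to January 31, 2022 gives February 20, 2022, which is the last day of the consultation period.
The date on which the service credit becomes due: 30 calendar days after February 20, 2022 is March 22, 2022.

March 22, 2022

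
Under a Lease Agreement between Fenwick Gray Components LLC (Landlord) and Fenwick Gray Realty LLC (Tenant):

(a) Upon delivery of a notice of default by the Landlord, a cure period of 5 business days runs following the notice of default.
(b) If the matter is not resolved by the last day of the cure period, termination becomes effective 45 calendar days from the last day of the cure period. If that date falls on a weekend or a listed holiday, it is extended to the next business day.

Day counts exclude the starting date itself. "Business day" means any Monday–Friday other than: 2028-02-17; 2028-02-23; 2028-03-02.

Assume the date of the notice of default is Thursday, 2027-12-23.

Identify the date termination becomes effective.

The last day of the cure period: 5 business days after Thursday, 2027-12-23, skipping weekends — Dec 24, Dec 27, Dec 28, Dec 29, Dec 30 — lands on Thursday, 2027-12-30.
The date termination becomes effective: 45 calendar days after 2027-12-30 is 2028-02-13. That falls on a Sunday, so it rolls to the next business day, Monday, 2028-02-14.

2028-02-14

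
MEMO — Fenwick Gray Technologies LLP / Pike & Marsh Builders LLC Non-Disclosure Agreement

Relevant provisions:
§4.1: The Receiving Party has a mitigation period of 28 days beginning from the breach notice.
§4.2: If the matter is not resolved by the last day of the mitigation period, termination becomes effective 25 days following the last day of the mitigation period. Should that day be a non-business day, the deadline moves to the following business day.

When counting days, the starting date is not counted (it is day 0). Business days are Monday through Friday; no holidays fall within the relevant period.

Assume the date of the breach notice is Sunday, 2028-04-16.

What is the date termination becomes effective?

The last day of the mitigation period: 2028-04-16 + 28 days = 2028-05-14.
The date termination becomes effective: 25 calendar days after 2028-05-14 is 2028-06-08. 2028-06-08 is a Thursday, so no roll-forward applies.

2028-06-08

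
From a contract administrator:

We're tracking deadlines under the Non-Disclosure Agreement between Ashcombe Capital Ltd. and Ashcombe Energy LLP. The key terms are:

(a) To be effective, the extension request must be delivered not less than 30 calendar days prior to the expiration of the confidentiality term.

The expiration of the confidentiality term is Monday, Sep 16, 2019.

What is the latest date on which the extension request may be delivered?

Sep 16, 2019 minus 30 days is Aug 17, 2019.

Aug 17, 2019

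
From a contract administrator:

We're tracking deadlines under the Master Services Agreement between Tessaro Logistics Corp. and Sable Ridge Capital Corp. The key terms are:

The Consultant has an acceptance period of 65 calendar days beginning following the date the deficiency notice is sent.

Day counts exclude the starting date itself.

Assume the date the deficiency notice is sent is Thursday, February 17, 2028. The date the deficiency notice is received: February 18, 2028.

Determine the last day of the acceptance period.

The last day of the acceptance period: 65 calendar days after February 17, 2028 is April 22, 2028.

April 22, 2028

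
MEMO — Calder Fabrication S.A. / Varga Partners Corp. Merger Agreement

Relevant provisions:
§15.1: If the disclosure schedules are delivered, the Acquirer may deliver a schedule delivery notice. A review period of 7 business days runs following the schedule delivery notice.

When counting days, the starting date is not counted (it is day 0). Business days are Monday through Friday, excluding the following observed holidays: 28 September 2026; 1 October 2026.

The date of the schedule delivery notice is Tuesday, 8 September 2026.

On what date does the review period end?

17 September 2026

From Tuesday, 8 September 2026, 7 business days (Sep 9, Sep 10, Sep 11, Sep 14, Sep 15, Sep 16, Sep 17, skipping weekends) brings us to Thursday, 17 September 2026, which is the last day of the review period.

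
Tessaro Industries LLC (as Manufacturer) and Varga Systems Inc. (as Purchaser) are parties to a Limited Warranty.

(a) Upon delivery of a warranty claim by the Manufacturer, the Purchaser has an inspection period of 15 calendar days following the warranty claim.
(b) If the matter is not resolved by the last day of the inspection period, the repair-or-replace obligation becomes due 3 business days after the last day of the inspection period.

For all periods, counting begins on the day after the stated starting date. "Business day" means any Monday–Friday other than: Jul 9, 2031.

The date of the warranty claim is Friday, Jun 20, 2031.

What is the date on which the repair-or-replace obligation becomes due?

Jul 10, 2031

The last day of the inspection period: 15 calendar days after Jun 20, 2031 is Jul 5, 2031.
From Saturday, Jul 5, 2031, 3 business days (Jul 7, Jul 8, Jul 10, skipping weekends and the listed holiday on Jul 9) brings us to Thursday, Jul 10, 2031, which is the date on which the repair-or-replace obligation becomes due.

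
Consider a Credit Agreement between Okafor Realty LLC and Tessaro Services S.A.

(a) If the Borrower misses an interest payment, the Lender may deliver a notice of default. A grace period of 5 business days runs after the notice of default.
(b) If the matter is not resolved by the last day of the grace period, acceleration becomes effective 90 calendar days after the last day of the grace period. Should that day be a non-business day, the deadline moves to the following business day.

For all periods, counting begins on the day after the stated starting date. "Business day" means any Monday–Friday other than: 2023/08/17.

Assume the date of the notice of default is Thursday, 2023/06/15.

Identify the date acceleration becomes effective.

The last day of the grace period: 5 business days after Thursday, 2023/06/15, skipping weekends — Jun 16, Jun 19, Jun 20, Jun 21, Jun 22 — lands on Thursday, 2023/06/22.
Adding 90 calendar days to 2023/06/22 gives 2023/09/20, which is the date acceleration becomes effective. 2023/09/20 is a Wednesday and is not a listed holiday, so no roll-forward applies.

2023/09/20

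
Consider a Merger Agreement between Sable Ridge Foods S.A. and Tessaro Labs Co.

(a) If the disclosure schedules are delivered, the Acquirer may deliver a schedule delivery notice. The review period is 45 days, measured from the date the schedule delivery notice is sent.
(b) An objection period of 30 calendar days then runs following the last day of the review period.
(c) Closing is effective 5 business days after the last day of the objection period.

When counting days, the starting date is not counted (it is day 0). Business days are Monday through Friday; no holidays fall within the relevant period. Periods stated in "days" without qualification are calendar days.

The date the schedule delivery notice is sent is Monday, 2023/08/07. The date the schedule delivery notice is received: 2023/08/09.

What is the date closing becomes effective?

2023/10/27

The last day of the review period: 45 calendar days after 2023/08/07 is 2023/09/21.
The last day of the objection period: 30 calendar days after 2023/09/21 is 2023/10/21.
The date closing becomes effective: 5 business days after Saturday, 2023/10/21, skipping weekends — Oct 23, Oct 24, Oct 25, Oct 26, Oct 27 — lands on Friday, 2023/10/27.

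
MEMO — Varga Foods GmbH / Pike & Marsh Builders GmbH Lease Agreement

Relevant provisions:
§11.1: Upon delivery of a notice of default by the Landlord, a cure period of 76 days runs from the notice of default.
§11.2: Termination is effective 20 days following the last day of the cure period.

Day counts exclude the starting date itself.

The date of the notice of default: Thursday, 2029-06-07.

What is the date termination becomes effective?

Adding 76 calendar days to 2029-06-07 gives 2029-08-22, which is the last day of the cure period.
The date termination becomes effective: 2029-08-22 + 20 days = 2029-09-11.

2029-09-11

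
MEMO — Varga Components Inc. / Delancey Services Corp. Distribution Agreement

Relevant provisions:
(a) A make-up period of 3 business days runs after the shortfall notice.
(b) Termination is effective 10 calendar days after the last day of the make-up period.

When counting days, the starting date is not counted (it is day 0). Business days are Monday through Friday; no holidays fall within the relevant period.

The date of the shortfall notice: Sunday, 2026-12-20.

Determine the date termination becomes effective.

2027-01-02

From Sunday, 2026-12-20, 3 business days (Dec 21, Dec 22, Dec 23, skipping weekends) brings us to Wednesday, 2026-12-23, which is the last day of the make-up period.
Adding 10 calendar days to 2026-12-23 gives 2027-01-02, which is the date termination becomes effective.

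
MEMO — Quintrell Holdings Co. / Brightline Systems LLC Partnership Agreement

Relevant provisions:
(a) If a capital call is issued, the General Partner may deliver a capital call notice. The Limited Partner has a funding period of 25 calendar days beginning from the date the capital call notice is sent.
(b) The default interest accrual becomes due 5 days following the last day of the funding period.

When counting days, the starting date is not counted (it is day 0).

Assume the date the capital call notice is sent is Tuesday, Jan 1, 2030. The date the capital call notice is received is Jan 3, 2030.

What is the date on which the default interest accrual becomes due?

The last day of the funding period: Jan 1, 2030 + 25 days = Jan 26, 2030.
The date on which the default interest accrual becomes due: Jan 26, 2030 + 5 days = Jan 31, 2030.

Jan 31, 2030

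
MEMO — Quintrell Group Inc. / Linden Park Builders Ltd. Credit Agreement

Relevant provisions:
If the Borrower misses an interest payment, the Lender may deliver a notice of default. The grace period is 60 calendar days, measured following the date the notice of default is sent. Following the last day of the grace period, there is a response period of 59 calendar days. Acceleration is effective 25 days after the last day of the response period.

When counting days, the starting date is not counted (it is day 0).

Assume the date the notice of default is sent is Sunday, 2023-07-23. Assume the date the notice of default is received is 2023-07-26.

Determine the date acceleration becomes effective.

2023-12-14

The last day of the grace period: 60 calendar days after 2023-07-23 is 2023-09-21.
The last day of the response period: 59 calendar days after 2023-09-21 is 2023-11-19.
The date acceleration becomes effective: 25 calendar days after 2023-11-19 is 2023-12-14.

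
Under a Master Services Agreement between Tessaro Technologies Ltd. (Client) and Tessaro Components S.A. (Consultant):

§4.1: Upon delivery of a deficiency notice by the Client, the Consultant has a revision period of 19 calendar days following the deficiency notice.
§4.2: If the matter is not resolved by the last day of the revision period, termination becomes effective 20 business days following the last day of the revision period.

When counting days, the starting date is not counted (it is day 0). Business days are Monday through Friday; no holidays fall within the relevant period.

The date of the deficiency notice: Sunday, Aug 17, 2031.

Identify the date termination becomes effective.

Adding 19 calendar days to Aug 17, 2031 gives Sep 5, 2031, which is the last day of the revision period.
From Friday, Sep 5, 2031, 20 business days (Sep 8, Sep 9, Sep 10, Sep 11, …, Oct 1, Oct 2, Oct 3, skipping weekends) brings us to Friday, Oct 3, 2031, which is the date termination becomes effective.

Oct 3, 2031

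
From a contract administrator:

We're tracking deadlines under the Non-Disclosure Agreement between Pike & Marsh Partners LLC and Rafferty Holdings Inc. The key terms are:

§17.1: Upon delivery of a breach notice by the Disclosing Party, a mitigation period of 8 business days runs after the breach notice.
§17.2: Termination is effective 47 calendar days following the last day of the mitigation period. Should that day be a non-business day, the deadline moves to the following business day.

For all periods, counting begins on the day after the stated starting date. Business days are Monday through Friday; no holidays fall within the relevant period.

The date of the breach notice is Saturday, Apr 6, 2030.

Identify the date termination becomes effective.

The last day of the mitigation period: counting 8 business days from Saturday, Apr 6, 2030 (Apr 8, Apr 9, Apr 10, Apr 11, Apr 12, Apr 15, Apr 16, Apr 17, skipping weekends) reaches Wednesday, Apr 17, 2030.
The date termination becomes effective: 47 calendar days after Apr 17, 2030 is Jun 3, 2030. Jun 3, 2030 is a Monday, so no roll-forward applies.

Jun 3, 2030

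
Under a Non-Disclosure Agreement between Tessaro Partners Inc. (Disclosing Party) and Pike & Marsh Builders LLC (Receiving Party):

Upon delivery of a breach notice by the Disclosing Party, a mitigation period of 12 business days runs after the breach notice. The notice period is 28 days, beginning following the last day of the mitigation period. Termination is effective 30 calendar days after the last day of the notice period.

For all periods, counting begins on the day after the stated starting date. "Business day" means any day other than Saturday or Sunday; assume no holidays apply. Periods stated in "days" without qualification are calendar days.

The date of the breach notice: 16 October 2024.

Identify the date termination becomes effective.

From Wednesday, 16 October 2024, 12 business days (Oct 17, Oct 18, Oct 21, Oct 22, …, Oct 30, Oct 31, Nov 1, skipping weekends) brings us to Friday, 1 November 2024, which is the last day of the mitigation period.
The last day of the notice period: 1 November 2024 + 28 days = 29 November 2024.
Adding 30 calendar days to 29 November 2024 gives 29 December 2024, which is the date termination becomes effective.

29 December 2024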